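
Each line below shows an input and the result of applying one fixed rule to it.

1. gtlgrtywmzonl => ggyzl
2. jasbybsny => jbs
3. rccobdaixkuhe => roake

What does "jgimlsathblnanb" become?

jmaba

The pattern: keep one character in every 3, starting at position 1 (positions 1st, 4th, 7th, ...).
On "jgimlsathblnanb" that produces "jmaba".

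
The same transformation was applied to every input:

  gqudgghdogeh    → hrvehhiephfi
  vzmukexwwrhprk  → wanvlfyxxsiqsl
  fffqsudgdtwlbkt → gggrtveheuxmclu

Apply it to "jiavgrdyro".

kjbwhsezsp

What's happening: shift every letter 1 place forward in the alphabet (wrapping around).
For "jiavgrdyro" the result is "kjbwhsezsp".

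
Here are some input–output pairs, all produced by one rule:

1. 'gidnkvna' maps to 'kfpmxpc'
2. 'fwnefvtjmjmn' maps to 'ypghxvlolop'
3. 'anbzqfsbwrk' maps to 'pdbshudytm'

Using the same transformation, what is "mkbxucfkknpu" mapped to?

Each output is the input with this applied: shift every letter 2 places forward in the alphabet (wrapping around), then delete the first character.
For "mkbxucfkknpu" the result is "mdzwehmmprw".

mdzwehmmprw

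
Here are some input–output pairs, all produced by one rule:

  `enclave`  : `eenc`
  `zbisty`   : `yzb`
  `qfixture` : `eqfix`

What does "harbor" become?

The transformation: move the last character to the front, then delete the last 3 characters.
Applying both steps to "harbor": "rharbo", then "rha".
(Check on "qfixture": → "eqfixtur" → "eqfix" ✓)

rha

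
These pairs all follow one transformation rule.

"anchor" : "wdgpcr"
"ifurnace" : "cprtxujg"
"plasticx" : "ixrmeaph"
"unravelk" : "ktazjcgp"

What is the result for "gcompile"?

The pattern: shift every letter 11 places backward in the alphabet (wrapping around), then swap the front and back halves of the string.
For "gcompile" the result is "exatvrdb".
(Check on "ifurnace": → "xujgcprt" → "cprtxujg" ✓)

exatvrdb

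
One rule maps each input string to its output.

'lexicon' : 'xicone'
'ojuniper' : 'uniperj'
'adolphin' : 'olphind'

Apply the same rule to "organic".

ganicr

In each case the input is transformed by: delete the first character, then move the first character to the end.
For "organic" the result is "ganicr".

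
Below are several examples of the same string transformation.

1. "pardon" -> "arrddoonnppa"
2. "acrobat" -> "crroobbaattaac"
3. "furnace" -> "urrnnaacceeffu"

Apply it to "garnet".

Each output is the input with this applied: double every character, then move the first 3 characters to the end (rotate left by 3).
On "garnet": the first step gives "ggaarrnneett", and the second then gives "arrnneettgga".

arrnneettgga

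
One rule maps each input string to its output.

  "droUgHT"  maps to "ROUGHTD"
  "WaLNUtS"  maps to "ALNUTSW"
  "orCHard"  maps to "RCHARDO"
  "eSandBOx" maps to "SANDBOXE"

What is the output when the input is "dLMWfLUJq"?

Each output is the input with this applied: move the first character to the end, then convert every letter to uppercase.
On "dLMWfLUJq": the first step gives "LMWfLUJqd", and the second then gives "LMWFLUJQD".

LMWFLUJQD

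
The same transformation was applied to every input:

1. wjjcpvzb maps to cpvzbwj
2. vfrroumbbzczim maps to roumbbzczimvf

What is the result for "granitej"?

nitejgr

Looking at the pairs, the operation is to move the first 2 characters to the end (rotate left by 2), then delete the first character.
So "granitej" becomes "nitejgr".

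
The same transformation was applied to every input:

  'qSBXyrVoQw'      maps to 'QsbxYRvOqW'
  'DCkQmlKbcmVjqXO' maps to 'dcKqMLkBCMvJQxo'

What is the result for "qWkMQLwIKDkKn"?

The transformation: flip the case of every letter.
On "qWkMQLwIKDkKn" that produces "QwKmqlWikdKkN".

QwKmqlWikdKkN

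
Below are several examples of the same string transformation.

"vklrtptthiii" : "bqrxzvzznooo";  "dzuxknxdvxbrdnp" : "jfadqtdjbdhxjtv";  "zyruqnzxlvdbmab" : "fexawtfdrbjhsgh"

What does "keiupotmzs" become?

qkoavuzsfy

Each output is the input with this applied: shift every letter 6 places forward in the alphabet (wrapping around).
On "keiupotmzs" that produces "qkoavuzsfy".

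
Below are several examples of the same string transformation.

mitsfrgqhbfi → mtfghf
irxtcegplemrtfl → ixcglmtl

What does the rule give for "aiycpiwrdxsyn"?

The transformation: keep every other character starting from the first (positions 1st, 3rd, 5th, ...).
Applying that to "aiycpiwrdxsyn" gives "aypwdsn".

aypwdsn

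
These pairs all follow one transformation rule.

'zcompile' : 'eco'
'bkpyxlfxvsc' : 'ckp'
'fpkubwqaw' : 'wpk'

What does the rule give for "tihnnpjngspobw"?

Rule — swap the first and last characters, then keep only the first 3 characters.
Applying both steps to "tihnnpjngspobw": "wihnnpjngspobt", then "wih".

wih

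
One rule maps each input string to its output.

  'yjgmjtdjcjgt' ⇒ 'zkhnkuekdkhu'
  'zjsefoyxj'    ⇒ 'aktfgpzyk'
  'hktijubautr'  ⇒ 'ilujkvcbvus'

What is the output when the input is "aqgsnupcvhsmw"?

brhtovqdwitnx

In each case the input is transformed by: shift every letter 1 place forward in the alphabet (wrapping around).
"aqgsnupcvhsmw" → "brhtovqdwitnx".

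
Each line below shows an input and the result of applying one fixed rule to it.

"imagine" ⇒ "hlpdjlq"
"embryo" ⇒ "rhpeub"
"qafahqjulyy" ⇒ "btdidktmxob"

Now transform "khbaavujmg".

jnkeddyxmp

The rule is to move the last character to the front, then shift every letter 3 places forward in the alphabet (wrapping around).
Working it through for "khbaavujmg": intermediate "gkhbaavujm", final "jnkeddyxmp".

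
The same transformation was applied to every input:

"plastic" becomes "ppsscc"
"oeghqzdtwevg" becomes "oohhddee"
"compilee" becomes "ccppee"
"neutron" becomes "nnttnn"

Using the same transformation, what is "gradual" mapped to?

The rule is to keep one character in every 3, starting at position 1 (positions 1st, 4th, 7th, ...), then double every character.
Applying both steps to "gradual": "gdl", then "ggddll".
(Check on "compilee": → "cpe" → "ccppee" ✓)

ggddll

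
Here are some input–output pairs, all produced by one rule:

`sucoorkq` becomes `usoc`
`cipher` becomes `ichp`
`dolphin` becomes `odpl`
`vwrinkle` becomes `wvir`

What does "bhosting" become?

The pattern: swap each adjacent pair of characters (1↔2, 3↔4, ...), then keep only the first 4 characters.
"bhosting" → "hbsoitgn" → "hbso".

hbso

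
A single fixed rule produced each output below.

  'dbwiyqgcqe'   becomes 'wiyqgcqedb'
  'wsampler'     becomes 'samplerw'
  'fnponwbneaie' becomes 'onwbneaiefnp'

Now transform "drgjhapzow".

In each case the input is transformed by: swap the front and back halves of the string, then move the last 3 characters to the front (rotate right by 3).
Applying both steps to "drgjhapzow": "apzowdrgjh", then "gjhapzowdr".

gjhapzowdr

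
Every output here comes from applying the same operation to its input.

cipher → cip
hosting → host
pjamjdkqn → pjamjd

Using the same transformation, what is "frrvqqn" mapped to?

frrv

Rule — delete the last 3 characters.
Doing the same to "frrvqqn": "frrv".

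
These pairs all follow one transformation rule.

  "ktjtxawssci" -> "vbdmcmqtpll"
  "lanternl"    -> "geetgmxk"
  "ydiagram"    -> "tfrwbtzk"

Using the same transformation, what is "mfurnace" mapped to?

vxfynkgt

Rule — shift every letter 7 places backward in the alphabet (wrapping around), then move the last 2 characters to the front (rotate right by 2).
Starting from "mfurnace": after the first operation, "fynkgtvx"; after the second, "vxfynkgt".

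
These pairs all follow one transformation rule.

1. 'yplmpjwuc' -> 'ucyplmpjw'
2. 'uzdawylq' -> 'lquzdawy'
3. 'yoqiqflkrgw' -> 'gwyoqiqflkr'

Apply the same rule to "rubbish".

The transformation: move the last 2 characters to the front (rotate right by 2).
So "rubbish" becomes "shrubbi".

shrubbi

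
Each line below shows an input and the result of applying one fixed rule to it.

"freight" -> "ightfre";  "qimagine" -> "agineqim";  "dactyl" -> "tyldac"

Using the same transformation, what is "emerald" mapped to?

raldeme

The transformation: move the first 3 characters to the end (rotate left by 3).
Doing the same to "emerald": "raldeme".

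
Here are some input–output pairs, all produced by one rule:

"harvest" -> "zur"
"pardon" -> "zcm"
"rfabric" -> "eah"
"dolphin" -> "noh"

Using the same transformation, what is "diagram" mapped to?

Looking at the pairs, the operation is to keep every other character starting from the second (positions 2nd, 4th, 6th, ...), then shift every letter 1 place backward in the alphabet (wrapping around).
On "diagram": the first step gives "iga", and the second then gives "hfz".

hfz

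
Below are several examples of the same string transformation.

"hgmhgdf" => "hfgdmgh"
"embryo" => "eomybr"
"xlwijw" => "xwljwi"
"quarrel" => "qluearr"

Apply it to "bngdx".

In each case the input is transformed by: take characters alternately from the front and the back (1st, last, 2nd, 2nd-last, ...).
So "bngdx" becomes "bxndg".

bxndg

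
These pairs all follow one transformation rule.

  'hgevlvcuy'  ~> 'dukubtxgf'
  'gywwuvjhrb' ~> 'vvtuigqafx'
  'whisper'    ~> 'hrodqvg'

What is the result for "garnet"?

The rule is to move the first 2 characters to the end (rotate left by 2), then shift every letter 1 place backward in the alphabet (wrapping around).
Applying both steps to "garnet": "rnetga", then "qmdsfz".
(Check on "whisper": → "isperwh" → "hrodqvg" ✓)

qmdsfz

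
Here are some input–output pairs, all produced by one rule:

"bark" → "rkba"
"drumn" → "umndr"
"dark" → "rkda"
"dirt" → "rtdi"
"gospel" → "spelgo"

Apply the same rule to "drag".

The rule is to move the first 2 characters to the end (rotate left by 2).
Applying that to "drag" gives "agdr".

agdr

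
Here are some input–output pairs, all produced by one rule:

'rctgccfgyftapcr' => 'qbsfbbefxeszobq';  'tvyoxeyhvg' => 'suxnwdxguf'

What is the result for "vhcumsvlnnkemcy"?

The rule is to shift every letter 1 place backward in the alphabet (wrapping around).
For "vhcumsvlnnkemcy" the result is "ugbtlrukmmjdlbx".

ugbtlrukmmjdlbx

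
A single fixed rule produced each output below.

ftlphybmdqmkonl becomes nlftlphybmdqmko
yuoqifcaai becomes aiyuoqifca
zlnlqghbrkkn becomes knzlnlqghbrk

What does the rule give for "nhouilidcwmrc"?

rcnhouilidcwm

The transformation: move the last 2 characters to the front (rotate right by 2).
Doing the same to "nhouilidcwmrc": "rcnhouilidcwm".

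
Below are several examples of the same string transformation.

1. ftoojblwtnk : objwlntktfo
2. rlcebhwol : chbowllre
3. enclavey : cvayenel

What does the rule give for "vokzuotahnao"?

The pattern: swap each adjacent pair of characters (1↔2, 3↔4, ...), then move the first 3 characters to the end (rotate left by 3).
Starting from "vokzuotahnao": after the first operation, "ovzkouatnhoa"; after the second, "kouatnhoaovz".

kouatnhoaovz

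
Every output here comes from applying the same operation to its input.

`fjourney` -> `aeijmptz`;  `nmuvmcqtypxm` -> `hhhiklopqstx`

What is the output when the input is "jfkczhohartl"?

accefgjmouvx

Rule — shift every letter 5 places backward in the alphabet (wrapping around), then sort the characters into alphabetical order.
Applying both steps to "jfkczhohartl": "eafxucjcvmog", then "accefgjmouvx".
(Check on "fjourney": → "aejpmizt" → "aeijmptz" ✓)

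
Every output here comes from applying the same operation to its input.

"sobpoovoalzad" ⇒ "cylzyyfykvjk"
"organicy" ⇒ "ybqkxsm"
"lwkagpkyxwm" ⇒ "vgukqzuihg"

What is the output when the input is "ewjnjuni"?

Rule — delete the last character, then shift every letter 10 places forward in the alphabet (wrapping around).
Applying both steps to "ewjnjuni": "ewjnjun", then "ogtxtex".
(Check on "organicy": → "organic" → "ybqkxsm" ✓)

ogtxtex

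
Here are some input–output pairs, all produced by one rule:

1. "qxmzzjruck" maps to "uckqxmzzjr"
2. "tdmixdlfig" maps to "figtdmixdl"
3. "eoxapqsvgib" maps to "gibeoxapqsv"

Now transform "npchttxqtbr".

tbrnpchttxq

The rule is to move the last 3 characters to the front (rotate right by 3).
On "npchttxqtbr" that produces "tbrnpchttxq".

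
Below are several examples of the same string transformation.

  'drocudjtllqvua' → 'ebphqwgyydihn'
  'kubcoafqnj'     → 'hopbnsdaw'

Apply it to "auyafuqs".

What's happening: shift every letter 13 places forward in the alphabet (wrapping around) — i.e. ROT13, then delete the first character.
"auyafuqs" → "nhlnshdf" → "hlnshdf".

hlnshdf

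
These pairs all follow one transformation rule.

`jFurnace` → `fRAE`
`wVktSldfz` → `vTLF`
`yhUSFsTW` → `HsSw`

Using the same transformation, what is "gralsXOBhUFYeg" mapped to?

RLxbuyG

Rule — flip the case of every letter, then keep every other character starting from the second (positions 2nd, 4th, 6th, ...).
On "gralsXOBhUFYeg": the first step gives "GRALSxobHufyEG", and the second then gives "RLxbuyG".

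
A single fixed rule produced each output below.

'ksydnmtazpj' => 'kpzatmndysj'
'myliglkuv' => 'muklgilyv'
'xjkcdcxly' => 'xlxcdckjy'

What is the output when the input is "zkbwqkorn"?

Rule — swap the first and last characters, then reverse the string.
On "zkbwqkorn": the first step gives "nkbwqkorz", and the second then gives "zrokqwbkn".

zrokqwbkn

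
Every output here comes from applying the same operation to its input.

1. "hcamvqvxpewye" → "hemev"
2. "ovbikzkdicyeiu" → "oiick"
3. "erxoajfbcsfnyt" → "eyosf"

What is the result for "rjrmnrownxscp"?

rpmxo

The pattern: keep one character in every 3, starting at position 1 (positions 1st, 4th, 7th, ...), then take characters alternately from the front and the back (1st, last, 2nd, 2nd-last, ...).
Starting from "rjrmnrownxscp": after the first operation, "rmoxp"; after the second, "rpmxo".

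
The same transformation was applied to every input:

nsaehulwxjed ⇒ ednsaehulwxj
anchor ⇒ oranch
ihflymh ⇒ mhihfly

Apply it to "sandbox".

Each output is the input with this applied: move the last 2 characters to the front (rotate right by 2).
For "sandbox" the result is "oxsandb".

oxsandb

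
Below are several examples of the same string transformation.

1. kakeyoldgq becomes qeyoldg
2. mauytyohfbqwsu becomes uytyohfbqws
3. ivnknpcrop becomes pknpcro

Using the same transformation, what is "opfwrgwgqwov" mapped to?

Looking at the pairs, the operation is to delete the first 3 characters, then move the last character to the front.
"opfwrgwgqwov" → "vwrgwgqwo".

vwrgwgqwo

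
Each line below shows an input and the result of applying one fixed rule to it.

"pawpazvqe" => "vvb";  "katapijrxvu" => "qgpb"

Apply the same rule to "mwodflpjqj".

sjvp

Looking at the pairs, the operation is to keep one character in every 3, starting at position 1 (positions 1st, 4th, 7th, ...), then shift every letter 6 places forward in the alphabet (wrapping around).
Applying both steps to "mwodflpjqj": "mdpj", then "sjvp".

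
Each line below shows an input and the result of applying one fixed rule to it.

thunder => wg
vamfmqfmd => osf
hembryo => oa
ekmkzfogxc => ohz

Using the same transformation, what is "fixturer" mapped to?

The transformation: shift every letter 2 places forward in the alphabet (wrapping around), then keep one character in every 3, starting at position 3 (positions 3rd, 6th, 9th, ...).
Working it through for "fixturer": intermediate "hkzvwtgt", final "zt".

zt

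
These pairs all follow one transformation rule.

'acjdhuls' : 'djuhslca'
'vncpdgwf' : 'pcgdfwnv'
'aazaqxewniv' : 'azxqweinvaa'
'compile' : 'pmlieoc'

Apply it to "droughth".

uohghtrd

The rule is to swap each adjacent pair of characters (1↔2, 3↔4, ...), then move the first 2 characters to the end (rotate left by 2).
"droughth" → "rduohght" → "uohghtrd".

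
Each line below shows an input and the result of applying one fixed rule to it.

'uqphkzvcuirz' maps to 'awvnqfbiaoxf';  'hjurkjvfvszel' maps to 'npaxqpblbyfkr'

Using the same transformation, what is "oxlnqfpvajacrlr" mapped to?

udrtwlvbgpgixrx

What's happening: shift every letter 6 places forward in the alphabet (wrapping around).
So "oxlnqfpvajacrlr" becomes "udrtwlvbgpgixrx".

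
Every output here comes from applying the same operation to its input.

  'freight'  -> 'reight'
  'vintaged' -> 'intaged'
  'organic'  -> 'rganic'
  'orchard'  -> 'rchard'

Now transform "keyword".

Rule — delete the first character.
On "keyword" that produces "eyword".

eyword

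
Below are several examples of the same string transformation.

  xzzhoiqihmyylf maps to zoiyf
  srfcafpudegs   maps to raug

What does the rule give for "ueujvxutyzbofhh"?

evtbh

The rule is to keep one character in every 3, starting at position 2 (positions 2nd, 5th, 8th, ...).
So "ueujvxutyzbofhh" becomes "evtbh".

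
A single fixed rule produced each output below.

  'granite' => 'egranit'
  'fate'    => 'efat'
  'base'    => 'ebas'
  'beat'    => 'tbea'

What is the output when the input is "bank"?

kban

Looking at the pairs, the operation is to move the last character to the front.
So "bank" becomes "kban".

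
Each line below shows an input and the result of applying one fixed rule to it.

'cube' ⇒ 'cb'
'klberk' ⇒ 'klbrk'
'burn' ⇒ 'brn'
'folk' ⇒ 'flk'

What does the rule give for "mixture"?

mxtr

Looking at the pairs, the operation is to remove every vowel.
For "mixture" the result is "mxtr".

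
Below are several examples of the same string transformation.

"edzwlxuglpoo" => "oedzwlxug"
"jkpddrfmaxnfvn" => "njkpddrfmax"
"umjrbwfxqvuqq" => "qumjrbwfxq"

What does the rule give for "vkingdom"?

What's happening: move the last character to the front, then delete the last 3 characters.
For "vkingdom", step one produces "mvkingdo"; step two turns that into "mvkin".

mvkin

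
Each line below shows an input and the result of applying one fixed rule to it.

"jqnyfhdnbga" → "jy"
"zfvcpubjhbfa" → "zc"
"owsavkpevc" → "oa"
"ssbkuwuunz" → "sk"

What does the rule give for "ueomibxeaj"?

In each case the input is transformed by: keep one character in every 3, starting at position 1 (positions 1st, 4th, 7th, ...), then delete the last 2 characters.
Working it through for "ueomibxeaj": intermediate "umxj", final "um".

um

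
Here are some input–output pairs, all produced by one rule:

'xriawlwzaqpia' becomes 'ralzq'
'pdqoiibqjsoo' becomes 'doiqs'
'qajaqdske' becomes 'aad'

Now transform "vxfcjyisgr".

What's happening: keep every other character starting from the second (positions 2nd, 4th, 6th, ...), then delete the last character.
Doing the same to "vxfcjyisgr": "xcys".

xcys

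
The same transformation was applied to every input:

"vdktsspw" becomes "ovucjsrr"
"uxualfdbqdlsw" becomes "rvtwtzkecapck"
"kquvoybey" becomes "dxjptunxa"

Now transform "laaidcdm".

The rule is to shift every letter 1 place backward in the alphabet (wrapping around), then move the last 2 characters to the front (rotate right by 2).
On "laaidcdm" that produces "clkzzhcb".

clkzzhcb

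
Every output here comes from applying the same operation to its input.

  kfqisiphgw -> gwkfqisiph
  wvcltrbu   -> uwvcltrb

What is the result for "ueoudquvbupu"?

The pattern: move the first 3 characters to the end (rotate left by 3), then swap the front and back halves of the string.
Working it through for "ueoudquvbupu": intermediate "udquvbupuueo", final "upuueoudquvb".

upuueoudquvb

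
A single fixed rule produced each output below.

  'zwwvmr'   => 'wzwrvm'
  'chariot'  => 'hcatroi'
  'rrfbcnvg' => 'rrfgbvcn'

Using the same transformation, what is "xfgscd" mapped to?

fxgdsc

What's happening: move the first character to the end, then take characters alternately from the front and the back (1st, last, 2nd, 2nd-last, ...).
Applying that to "xfgscd" gives "fxgdsc".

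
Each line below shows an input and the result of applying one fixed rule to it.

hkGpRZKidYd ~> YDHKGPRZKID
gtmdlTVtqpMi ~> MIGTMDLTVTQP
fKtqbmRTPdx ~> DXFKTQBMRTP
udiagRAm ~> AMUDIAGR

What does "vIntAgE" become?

GEVINTA

In each case the input is transformed by: move the last 2 characters to the front (rotate right by 2), then convert every letter to uppercase.
Starting from "vIntAgE": after the first operation, "gEvIntA"; after the second, "GEVINTA".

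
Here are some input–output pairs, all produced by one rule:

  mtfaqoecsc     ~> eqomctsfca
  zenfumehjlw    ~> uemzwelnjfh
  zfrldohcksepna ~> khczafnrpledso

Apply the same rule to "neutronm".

otrnmenu

Looking at the pairs, the operation is to take characters alternately from the front and the back (1st, last, 2nd, 2nd-last, ...), then move the last 3 characters to the front (rotate right by 3).
Doing the same to "neutronm": "otrnmenu".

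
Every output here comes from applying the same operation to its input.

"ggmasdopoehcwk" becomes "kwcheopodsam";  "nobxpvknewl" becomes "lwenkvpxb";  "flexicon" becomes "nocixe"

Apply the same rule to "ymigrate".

The pattern: delete the first 2 characters, then reverse the string.
On "ymigrate": the first step gives "igrate", and the second then gives "etargi".
(Check on "nobxpvknewl": → "bxpvknewl" → "lwenkvpxb" ✓)

etargi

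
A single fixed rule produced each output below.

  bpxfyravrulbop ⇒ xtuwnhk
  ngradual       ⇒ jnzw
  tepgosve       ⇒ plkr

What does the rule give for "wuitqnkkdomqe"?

Rule — shift every letter 4 places backward in the alphabet (wrapping around), then keep every other character starting from the first (positions 1st, 3rd, 5th, ...).
Applying both steps to "wuitqnkkdomqe": "sqepmjggzkima", then "semgzia".

semgzia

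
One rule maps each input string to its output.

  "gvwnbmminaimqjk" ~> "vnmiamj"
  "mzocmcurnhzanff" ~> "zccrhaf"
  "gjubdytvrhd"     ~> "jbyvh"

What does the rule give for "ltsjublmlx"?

tjbmx

What's happening: keep every other character starting from the second (positions 2nd, 4th, 6th, ...).
Applying that to "ltsjublmlx" gives "tjbmx".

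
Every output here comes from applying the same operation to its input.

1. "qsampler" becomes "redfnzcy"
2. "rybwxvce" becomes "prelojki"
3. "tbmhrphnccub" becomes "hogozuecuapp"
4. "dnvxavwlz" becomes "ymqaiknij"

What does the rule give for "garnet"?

In each case the input is transformed by: shift every letter 13 places forward in the alphabet (wrapping around) — i.e. ROT13, then move the last 2 characters to the front (rotate right by 2).
Working it through for "garnet": intermediate "tnearg", final "rgtnea".

rgtnea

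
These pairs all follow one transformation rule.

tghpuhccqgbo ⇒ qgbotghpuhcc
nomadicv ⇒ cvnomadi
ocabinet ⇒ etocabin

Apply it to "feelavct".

The transformation: move the first 2 characters to the end (rotate left by 2), then swap the front and back halves of the string.
Applying both steps to "feelavct": "elavctfe", then "ctfeelav".

ctfeelav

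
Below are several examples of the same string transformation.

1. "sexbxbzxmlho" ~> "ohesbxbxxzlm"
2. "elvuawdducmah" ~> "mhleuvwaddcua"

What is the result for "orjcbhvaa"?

Looking at the pairs, the operation is to swap each adjacent pair of characters (1↔2, 3↔4, ...), then move the last 2 characters to the front (rotate right by 2).
On "orjcbhvaa": the first step gives "rocjhbava", and the second then gives "varocjhba".

varocjhba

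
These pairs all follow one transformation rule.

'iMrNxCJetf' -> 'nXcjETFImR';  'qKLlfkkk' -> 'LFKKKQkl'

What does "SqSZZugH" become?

zzUGhsQs

In each case the input is transformed by: flip the case of every letter, then move the first 3 characters to the end (rotate left by 3).
So "SqSZZugH" becomes "zzUGhsQs".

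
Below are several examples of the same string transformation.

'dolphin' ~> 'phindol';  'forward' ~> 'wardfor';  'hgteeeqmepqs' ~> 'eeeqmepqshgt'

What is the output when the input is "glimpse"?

In each case the input is transformed by: move the first 3 characters to the end (rotate left by 3).
Applying that to "glimpse" gives "mpsegli".

mpsegli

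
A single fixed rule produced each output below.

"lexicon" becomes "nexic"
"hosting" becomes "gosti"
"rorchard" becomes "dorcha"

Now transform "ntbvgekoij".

jtbvgeko

The pattern: swap the first and last characters, then delete the last 2 characters.
Starting from "ntbvgekoij": after the first operation, "jtbvgekoin"; after the second, "jtbvgeko".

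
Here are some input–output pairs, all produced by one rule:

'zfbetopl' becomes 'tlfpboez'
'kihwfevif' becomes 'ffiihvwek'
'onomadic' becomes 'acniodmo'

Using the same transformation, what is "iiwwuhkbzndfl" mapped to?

In each case the input is transformed by: take characters alternately from the front and the back (1st, last, 2nd, 2nd-last, ...), then swap the first and last characters.
"iiwwuhkbzndfl" → "ilifwdwnuzhbk" → "klifwdwnuzhbi".

klifwdwnuzhbi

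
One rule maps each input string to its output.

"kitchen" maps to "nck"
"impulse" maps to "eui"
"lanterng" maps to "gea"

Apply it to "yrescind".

dcr

Looking at the pairs, the operation is to reverse the string, then keep one character in every 3, starting at position 1 (positions 1st, 4th, 7th, ...).
Starting from "yrescind": after the first operation, "dnicsery"; after the second, "dcr".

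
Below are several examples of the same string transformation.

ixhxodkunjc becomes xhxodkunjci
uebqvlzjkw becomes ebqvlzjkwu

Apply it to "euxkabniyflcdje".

uxkabniyflcdjee

The pattern: move the first character to the end.
Applying that to "euxkabniyflcdje" gives "uxkabniyflcdjee".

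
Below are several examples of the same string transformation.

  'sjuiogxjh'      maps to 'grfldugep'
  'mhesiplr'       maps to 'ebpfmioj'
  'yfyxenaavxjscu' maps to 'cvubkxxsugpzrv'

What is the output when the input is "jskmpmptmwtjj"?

The transformation: shift every letter 3 places backward in the alphabet (wrapping around), then move the first character to the end.
On "jskmpmptmwtjj": the first step gives "gphjmjmqjtqgg", and the second then gives "phjmjmqjtqggg".

phjmjmqjtqggg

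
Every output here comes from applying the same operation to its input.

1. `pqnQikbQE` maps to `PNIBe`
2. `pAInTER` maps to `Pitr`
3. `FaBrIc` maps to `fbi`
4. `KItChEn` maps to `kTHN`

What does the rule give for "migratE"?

Looking at the pairs, the operation is to flip the case of every letter, then keep every other character starting from the first (positions 1st, 3rd, 5th, ...).
For "migratE" the result is "MGAe".

MGAe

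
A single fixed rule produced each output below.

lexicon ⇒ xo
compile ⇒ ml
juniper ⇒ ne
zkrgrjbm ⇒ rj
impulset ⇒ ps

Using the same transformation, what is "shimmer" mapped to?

ie

The pattern: keep one character in every 3, starting at position 3 (positions 3rd, 6th, 9th, ...).
Doing the same to "shimmer": "ie".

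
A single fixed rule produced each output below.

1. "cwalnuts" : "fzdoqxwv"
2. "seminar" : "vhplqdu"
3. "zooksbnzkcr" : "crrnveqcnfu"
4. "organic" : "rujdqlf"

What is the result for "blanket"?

eodqnhw

Each output is the input with this applied: shift every letter 3 places forward in the alphabet (wrapping around).
For "blanket" the result is "eodqnhw".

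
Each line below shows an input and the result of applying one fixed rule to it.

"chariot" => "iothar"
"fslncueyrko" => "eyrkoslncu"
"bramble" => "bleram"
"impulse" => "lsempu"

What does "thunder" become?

The transformation: delete the first character, then swap the front and back halves of the string.
For "thunder", step one produces "hunder"; step two turns that into "derhun".

derhun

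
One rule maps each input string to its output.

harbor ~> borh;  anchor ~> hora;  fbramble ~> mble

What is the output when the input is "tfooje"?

ojet

Rule — swap the front and back halves of the string, then keep only the first 4 characters.
"tfooje" → "ojetfo" → "ojet".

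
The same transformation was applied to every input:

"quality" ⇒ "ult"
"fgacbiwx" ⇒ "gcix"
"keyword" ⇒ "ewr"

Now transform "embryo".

In each case the input is transformed by: keep every other character starting from the second (positions 2nd, 4th, 6th, ...).
Doing the same to "embryo": "mro".

mro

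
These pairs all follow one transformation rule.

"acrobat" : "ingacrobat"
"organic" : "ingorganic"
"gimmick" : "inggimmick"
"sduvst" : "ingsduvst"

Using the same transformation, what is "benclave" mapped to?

ingbenclave

The pattern: prepend "ing".
So "benclave" becomes "ingbenclave".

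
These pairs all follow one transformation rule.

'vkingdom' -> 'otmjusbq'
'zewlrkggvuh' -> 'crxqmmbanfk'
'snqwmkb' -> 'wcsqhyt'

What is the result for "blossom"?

uyyushr

Each output is the input with this applied: shift every letter 6 places forward in the alphabet (wrapping around), then move the first 2 characters to the end (rotate left by 2).
Applying both steps to "blossom": "hruyyus", then "uyyushr".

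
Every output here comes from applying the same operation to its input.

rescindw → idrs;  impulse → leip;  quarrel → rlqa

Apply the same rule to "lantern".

Looking at the pairs, the operation is to keep every other character starting from the first (positions 1st, 3rd, 5th, ...), then move the last 2 characters to the front (rotate right by 2).
Starting from "lantern": after the first operation, "lnen"; after the second, "enln".

enln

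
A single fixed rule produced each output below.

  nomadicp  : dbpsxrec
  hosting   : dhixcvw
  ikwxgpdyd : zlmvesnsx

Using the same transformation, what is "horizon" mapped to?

Rule — shift every letter 11 places backward in the alphabet (wrapping around), then move the first character to the end.
Applying both steps to "horizon": "wdgxodc", then "dgxodcw".

dgxodcw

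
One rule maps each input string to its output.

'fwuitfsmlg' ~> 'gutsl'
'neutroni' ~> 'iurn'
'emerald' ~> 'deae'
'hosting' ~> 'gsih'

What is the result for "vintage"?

enav

The rule is to swap the first and last characters, then keep every other character starting from the first (positions 1st, 3rd, 5th, ...).
"vintage" → "eintagv" → "enav".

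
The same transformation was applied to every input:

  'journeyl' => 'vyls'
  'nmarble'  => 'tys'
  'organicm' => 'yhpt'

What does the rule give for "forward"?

Rule — keep every other character starting from the second (positions 2nd, 4th, 6th, ...), then shift every letter 7 places forward in the alphabet (wrapping around).
Starting from "forward": after the first operation, "owr"; after the second, "vdy".

vdy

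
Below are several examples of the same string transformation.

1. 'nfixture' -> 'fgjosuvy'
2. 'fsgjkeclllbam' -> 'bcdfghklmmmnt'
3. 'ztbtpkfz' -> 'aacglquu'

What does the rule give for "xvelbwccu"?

What's happening: shift every letter 1 place forward in the alphabet (wrapping around), then sort the characters into alphabetical order.
"xvelbwccu" → "ywfmcxddv" → "cddfmvwxy".

cddfmvwxy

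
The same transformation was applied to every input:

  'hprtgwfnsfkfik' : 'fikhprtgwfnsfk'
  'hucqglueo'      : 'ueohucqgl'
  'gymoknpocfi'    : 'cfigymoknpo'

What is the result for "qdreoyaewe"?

The rule is to move the last 3 characters to the front (rotate right by 3).
For "qdreoyaewe" the result is "eweqdreoya".

eweqdreoya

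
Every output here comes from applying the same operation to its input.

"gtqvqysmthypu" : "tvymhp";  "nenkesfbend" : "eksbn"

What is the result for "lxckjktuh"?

Rule — keep every other character starting from the second (positions 2nd, 4th, 6th, ...).
Doing the same to "lxckjktuh": "xkku".

xkku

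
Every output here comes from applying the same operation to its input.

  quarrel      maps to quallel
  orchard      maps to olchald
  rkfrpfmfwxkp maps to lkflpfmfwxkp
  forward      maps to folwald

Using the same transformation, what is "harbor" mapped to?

In each case the input is transformed by: replace every "r" with "l".
For "harbor" the result is "halbol".

halbol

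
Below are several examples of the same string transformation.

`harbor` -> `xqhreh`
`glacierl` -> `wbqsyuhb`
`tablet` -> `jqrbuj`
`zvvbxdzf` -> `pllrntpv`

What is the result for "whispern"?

mxyifuhd

Looking at the pairs, the operation is to shift every letter 10 places backward in the alphabet (wrapping around).
"whispern" → "mxyifuhd".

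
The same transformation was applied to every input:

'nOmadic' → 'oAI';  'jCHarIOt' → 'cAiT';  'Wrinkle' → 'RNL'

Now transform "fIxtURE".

iTr

Rule — flip the case of every letter, then keep every other character starting from the second (positions 2nd, 4th, 6th, ...).
For "fIxtURE", step one produces "FiXTure"; step two turns that into "iTr".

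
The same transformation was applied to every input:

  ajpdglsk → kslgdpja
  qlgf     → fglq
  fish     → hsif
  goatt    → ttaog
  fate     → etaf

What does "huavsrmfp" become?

The transformation: reverse the string.
So "huavsrmfp" becomes "pfmrsvauh".

pfmrsvauh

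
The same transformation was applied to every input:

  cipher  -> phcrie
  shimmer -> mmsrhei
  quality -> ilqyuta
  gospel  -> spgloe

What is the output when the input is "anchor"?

charno

The rule is to take characters alternately from the front and the back (1st, last, 2nd, 2nd-last, ...), then move the last 2 characters to the front (rotate right by 2).
"anchor" → "arnoch" → "charno".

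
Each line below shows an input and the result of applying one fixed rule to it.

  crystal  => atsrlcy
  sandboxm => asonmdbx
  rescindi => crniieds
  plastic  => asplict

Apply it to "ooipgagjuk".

apookjiggu

Looking at the pairs, the operation is to sort the characters into reverse alphabetical order, then swap the first and last characters.
For "ooipgagjuk", step one produces "upookjigga"; step two turns that into "apookjiggu".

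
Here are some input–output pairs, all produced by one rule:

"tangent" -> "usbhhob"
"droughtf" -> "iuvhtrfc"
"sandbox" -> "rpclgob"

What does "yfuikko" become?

What's happening: shift every letter 12 places backward in the alphabet (wrapping around), then move the first 3 characters to the end (rotate left by 3).
Starting from "yfuikko": after the first operation, "mtiwyyc"; after the second, "wyycmti".

wyycmti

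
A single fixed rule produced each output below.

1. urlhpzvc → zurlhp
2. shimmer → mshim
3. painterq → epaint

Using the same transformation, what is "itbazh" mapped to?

What's happening: delete the last 2 characters, then move the last character to the front.
On "itbazh" that produces "aitb".

aitb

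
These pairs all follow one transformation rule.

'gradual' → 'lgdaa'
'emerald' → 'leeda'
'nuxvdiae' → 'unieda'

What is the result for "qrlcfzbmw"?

rqmlfcb

Rule — sort the characters into reverse alphabetical order, then delete the first 2 characters.
Applying both steps to "qrlcfzbmw": "zwrqmlfcb", then "rqmlfcb".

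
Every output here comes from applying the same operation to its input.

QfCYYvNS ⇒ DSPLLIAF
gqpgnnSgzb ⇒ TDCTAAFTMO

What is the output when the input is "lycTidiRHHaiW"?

YLPGVQVEUUNVJ

Each output is the input with this applied: shift every letter 13 places forward in the alphabet (wrapping around) — i.e. ROT13, then convert every letter to uppercase.
Working it through for "lycTidiRHHaiW": intermediate "ylpGvqvEUUnvJ", final "YLPGVQVEUUNVJ".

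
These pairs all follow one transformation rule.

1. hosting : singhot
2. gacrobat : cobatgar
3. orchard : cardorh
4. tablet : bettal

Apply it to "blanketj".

aketjbln

The transformation: move the first 3 characters to the end (rotate left by 3), then swap the first and last characters.
On "blanketj": the first step gives "nketjbla", and the second then gives "aketjbln".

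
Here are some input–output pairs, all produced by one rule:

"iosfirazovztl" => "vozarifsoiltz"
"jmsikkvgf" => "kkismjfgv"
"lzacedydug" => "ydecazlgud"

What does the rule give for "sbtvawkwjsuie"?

sjwkwavtbseiu

In each case the input is transformed by: move the last 3 characters to the front (rotate right by 3), then reverse the string.
For "sbtvawkwjsuie", step one produces "uiesbtvawkwjs"; step two turns that into "sjwkwavtbseiu".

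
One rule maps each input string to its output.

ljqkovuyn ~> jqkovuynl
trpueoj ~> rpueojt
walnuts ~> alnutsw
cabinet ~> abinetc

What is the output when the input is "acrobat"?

What's happening: move the first character to the end.
Doing the same to "acrobat": "crobata".

crobata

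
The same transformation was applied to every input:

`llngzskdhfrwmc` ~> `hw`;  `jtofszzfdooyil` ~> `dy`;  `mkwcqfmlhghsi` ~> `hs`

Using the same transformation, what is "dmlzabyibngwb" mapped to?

The pattern: keep one character in every 3, starting at position 3 (positions 3rd, 6th, 9th, ...), then keep only the last 2 characters.
"dmlzabyibngwb" → "lbbw" → "bw".

bw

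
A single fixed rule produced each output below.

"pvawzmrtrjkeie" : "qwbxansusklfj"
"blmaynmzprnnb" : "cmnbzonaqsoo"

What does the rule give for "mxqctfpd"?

Looking at the pairs, the operation is to shift every letter 1 place forward in the alphabet (wrapping around), then delete the last character.
Applying that to "mxqctfpd" gives "nyrdugq".

nyrdugq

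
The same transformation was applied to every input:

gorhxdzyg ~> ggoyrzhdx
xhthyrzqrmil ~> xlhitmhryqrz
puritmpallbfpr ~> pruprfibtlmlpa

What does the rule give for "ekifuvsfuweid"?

Looking at the pairs, the operation is to take characters alternately from the front and the back (1st, last, 2nd, 2nd-last, ...).
Applying that to "ekifuvsfuweid" gives "edkiiefwuuvfs".

edkiiefwuuvfs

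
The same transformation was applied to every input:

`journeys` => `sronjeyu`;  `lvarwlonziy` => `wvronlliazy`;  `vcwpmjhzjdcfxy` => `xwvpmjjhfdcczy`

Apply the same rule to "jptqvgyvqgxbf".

vvtqqpjggfbyx

The rule is to sort the characters into reverse alphabetical order, then move the first 2 characters to the end (rotate left by 2).
Applying both steps to "jptqvgyvqgxbf": "yxvvtqqpjggfb", then "vvtqqpjggfbyx".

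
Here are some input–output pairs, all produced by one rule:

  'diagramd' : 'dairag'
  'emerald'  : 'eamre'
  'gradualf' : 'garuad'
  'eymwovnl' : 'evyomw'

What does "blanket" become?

bklna

The transformation: delete the last 2 characters, then take characters alternately from the front and the back (1st, last, 2nd, 2nd-last, ...).
Working it through for "blanket": intermediate "blank", final "bklna".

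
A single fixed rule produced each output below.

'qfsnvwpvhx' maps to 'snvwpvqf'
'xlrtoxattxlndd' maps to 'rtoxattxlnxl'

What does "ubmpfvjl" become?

mpfvub

In each case the input is transformed by: delete the last 2 characters, then move the first 2 characters to the end (rotate left by 2).
On "ubmpfvjl": the first step gives "ubmpfv", and the second then gives "mpfvub".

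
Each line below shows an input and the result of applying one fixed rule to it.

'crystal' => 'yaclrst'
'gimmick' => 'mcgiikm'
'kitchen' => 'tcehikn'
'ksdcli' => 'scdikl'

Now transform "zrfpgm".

Rule — sort the characters into alphabetical order, then move the last character to the front.
Working it through for "zrfpgm": intermediate "fgmprz", final "zfgmpr".

zfgmpr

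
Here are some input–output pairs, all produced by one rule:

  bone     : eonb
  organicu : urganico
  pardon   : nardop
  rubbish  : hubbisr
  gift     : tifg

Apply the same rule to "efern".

What's happening: swap the first and last characters.
Applying that to "efern" gives "nfere".

nfere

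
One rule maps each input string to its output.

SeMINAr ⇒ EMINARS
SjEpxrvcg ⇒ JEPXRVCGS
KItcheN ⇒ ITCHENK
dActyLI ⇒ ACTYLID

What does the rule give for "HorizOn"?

ORIZONH

Looking at the pairs, the operation is to move the first character to the end, then convert every letter to uppercase.
"HorizOn" → "orizOnH" → "ORIZONH".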